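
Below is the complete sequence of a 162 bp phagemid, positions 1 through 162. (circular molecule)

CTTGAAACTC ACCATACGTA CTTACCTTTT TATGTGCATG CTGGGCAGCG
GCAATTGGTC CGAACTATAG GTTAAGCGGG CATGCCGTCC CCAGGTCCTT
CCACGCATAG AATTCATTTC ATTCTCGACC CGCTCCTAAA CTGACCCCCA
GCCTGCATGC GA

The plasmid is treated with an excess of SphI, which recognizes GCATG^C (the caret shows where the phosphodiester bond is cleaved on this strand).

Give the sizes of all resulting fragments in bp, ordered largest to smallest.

75, 44, 43 bp

SphI sites (GCATGC) start at positions 36, 80, 155.
SphI cuts after base 5 of each site (before the last base), so after positions 40, 84, 159.
Circular molecule, 3 cuts → 3 fragments:
  41–84 → 44 bp
  85–159 → 75 bp
  160–162 then 1–40 → 3 + 40 = 43 bp
Sorted largest to smallest: 75, 44, 43 bp.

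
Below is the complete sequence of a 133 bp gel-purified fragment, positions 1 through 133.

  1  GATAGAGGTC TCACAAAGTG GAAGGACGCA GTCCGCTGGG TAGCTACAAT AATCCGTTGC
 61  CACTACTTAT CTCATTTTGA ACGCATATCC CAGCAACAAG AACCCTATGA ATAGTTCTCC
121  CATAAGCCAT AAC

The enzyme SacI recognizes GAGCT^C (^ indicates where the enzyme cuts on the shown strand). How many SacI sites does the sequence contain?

0

No occurrence of GAGCTC is present in the sequence.
SacI does not cut: 0 sites.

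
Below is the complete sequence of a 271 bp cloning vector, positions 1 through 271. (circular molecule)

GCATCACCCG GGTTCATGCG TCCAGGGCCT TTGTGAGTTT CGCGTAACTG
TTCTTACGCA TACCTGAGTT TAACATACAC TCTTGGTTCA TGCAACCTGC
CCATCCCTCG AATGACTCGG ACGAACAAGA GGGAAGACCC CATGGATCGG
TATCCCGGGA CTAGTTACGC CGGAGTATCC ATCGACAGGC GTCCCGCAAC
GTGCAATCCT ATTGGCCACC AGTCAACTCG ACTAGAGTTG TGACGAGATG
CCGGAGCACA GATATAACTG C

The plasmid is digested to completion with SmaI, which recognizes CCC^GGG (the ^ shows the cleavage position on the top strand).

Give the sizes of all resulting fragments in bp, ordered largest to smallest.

SmaI sites (CCCGGG) start at positions 7, 154.
SmaI cuts after base 3 of each site, so after positions 9, 156.
Circular molecule, 2 cuts → 2 fragments:
  10–156 → 147 bp
  157–271 then 1–9 → 115 + 9 = 124 bp
Sorted largest to smallest: 147, 124 bp.

147, 124 bp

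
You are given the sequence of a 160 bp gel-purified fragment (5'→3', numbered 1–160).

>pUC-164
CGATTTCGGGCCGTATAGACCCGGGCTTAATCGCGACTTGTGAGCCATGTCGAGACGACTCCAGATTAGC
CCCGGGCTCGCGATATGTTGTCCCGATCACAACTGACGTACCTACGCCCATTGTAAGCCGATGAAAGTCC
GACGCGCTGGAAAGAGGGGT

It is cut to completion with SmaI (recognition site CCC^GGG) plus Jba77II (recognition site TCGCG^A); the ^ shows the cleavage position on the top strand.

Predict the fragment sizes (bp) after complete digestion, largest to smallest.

78, 38, 22, 13, 9 bp

SmaI sites (CCCGGG) start at positions 20, 71.
SmaI cuts after base 3 of each site, so after positions 22, 73.
Jba77II sites (TCGCGA) start at positions 31, 78.
Jba77II cuts after base 5 of each site (before the last base), so after positions 35, 82.
Combined cut positions: 22, 35, 73, 82.
Linear molecule, 4 cuts → 5 fragments:
  1–22 → 22 bp
  23–35 → 13 bp
  36–73 → 38 bp
  74–82 → 9 bp
  83–160 → 78 bp
Sorted largest to smallest: 78, 38, 22, 13, 9 bp.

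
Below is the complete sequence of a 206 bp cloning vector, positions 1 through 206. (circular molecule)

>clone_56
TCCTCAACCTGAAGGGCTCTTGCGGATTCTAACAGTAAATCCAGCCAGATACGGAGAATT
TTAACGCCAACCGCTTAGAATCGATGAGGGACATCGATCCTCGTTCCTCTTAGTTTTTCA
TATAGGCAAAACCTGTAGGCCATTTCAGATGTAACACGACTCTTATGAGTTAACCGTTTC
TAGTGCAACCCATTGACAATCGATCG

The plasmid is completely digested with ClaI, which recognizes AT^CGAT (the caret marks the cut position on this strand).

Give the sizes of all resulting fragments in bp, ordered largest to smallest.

ClaI sites (ATCGAT) start at positions 80, 93, 199.
ClaI cuts after base 2 of each site, so after positions 81, 94, 200.
Circular molecule, 3 cuts → 3 fragments:
  82–94 → 13 bp
  95–200 → 106 bp
  201–206 then 1–81 → 6 + 81 = 87 bp
Sorted largest to smallest: 106, 87, 13 bp.

106, 87, 13 bp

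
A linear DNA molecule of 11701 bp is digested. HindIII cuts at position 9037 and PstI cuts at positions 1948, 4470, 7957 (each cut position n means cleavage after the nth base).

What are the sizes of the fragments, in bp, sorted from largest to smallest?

Combined cut positions (sorted): 1948, 4470, 7957, 9037.
Linear molecule, 4 cuts → 5 fragments:
  1948 − 0 = 1948 bp
  4470 − 1948 = 2522 bp
  7957 − 4470 = 3487 bp
  9037 − 7957 = 1080 bp
  11701 − 9037 = 2664 bp
Sorted largest to smallest: 3487, 2664, 2522, 1948, 1080 bp.

3487, 2664, 2522, 1948, 1080 bp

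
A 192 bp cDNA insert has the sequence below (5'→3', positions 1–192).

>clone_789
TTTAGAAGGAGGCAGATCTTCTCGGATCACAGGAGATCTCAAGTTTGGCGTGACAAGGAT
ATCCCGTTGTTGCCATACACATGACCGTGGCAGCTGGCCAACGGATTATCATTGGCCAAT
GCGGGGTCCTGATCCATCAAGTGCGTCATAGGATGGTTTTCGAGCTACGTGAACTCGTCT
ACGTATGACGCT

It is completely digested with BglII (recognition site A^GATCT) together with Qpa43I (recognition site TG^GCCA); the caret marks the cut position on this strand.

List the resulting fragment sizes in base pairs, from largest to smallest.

78, 62, 20, 18, 14 bp

BglII sites (AGATCT) start at positions 14, 34.
BglII cuts after the first base of each site, so after positions 14, 34.
Qpa43I sites (TGGCCA) start at positions 95, 113.
Qpa43I cuts after base 2 of each site, so after positions 96, 114.
Combined cut positions: 14, 34, 96, 114.
Linear molecule, 4 cuts → 5 fragments:
  1–14 → 14 bp
  15–34 → 20 bp
  35–96 → 62 bp
  97–114 → 18 bp
  115–192 → 78 bp
Sorted largest to smallest: 78, 62, 20, 18, 14 bp.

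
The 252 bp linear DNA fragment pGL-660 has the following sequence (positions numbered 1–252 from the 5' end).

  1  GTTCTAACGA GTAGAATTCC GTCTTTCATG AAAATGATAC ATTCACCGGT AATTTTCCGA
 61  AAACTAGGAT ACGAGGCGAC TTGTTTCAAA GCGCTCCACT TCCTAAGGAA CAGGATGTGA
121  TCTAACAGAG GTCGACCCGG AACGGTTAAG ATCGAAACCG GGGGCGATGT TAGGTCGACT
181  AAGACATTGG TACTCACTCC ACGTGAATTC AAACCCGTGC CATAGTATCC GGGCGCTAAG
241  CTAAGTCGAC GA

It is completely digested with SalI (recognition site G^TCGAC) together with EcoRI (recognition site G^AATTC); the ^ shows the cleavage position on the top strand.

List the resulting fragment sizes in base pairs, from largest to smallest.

SalI sites (GTCGAC) start at positions 131, 174, 245.
SalI cuts after the first base of each site, so after positions 131, 174, 245.
EcoRI sites (GAATTC) start at positions 14, 205.
EcoRI cuts after the first base of each site, so after positions 14, 205.
Combined cut positions: 14, 131, 174, 205, 245.
Linear molecule, 5 cuts → 6 fragments:
  1–14 → 14 bp
  15–131 → 117 bp
  132–174 → 43 bp
  175–205 → 31 bp
  206–245 → 40 bp
  246–252 → 7 bp
Sorted largest to smallest: 117, 43, 40, 31, 14, 7 bp.

117, 43, 40, 31, 14, 7 bp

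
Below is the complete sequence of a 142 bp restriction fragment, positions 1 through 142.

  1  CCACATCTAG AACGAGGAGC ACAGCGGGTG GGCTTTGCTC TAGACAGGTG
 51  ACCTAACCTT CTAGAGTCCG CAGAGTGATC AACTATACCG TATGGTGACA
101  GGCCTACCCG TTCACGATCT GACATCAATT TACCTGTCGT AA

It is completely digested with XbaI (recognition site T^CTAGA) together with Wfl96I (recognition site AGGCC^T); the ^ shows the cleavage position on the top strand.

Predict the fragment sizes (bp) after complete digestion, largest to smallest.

44, 38, 33, 21, 6 bp

XbaI sites (TCTAGA) start at positions 6, 39, 60.
XbaI cuts after the first base of each site, so after positions 6, 39, 60.
The Wfl96I site (AGGCCT) starts at position 100.
Wfl96I cuts after base 5 of each site (before the last base), so after position 104.
Combined cut positions: 6, 39, 60, 104.
Linear molecule, 4 cuts → 5 fragments:
  1–6 → 6 bp
  7–39 → 33 bp
  40–60 → 21 bp
  61–104 → 44 bp
  105–142 → 38 bp
Sorted largest to smallest: 44, 38, 33, 21, 6 bp.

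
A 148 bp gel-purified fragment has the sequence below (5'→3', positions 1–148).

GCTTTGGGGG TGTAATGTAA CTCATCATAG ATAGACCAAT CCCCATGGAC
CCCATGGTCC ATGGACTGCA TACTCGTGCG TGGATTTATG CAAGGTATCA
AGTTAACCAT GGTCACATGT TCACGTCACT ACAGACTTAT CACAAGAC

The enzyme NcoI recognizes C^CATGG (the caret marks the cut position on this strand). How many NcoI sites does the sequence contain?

4

CCATGG occurs starting at positions 43, 52, 59, 107.
NcoI cuts at 4 sites.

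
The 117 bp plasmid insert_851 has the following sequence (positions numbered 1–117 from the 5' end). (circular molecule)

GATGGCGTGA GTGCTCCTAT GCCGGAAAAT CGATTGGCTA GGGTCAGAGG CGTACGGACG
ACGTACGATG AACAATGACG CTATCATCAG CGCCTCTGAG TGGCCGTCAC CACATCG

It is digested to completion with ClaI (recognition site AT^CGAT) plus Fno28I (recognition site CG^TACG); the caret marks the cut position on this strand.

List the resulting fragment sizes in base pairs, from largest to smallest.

84, 22, 11 bp

The ClaI site (ATCGAT) starts at position 29.
ClaI cuts after base 2 of each site, so after position 30.
Fno28I sites (CGTACG) start at positions 51, 62.
Fno28I cuts after base 2 of each site, so after positions 52, 63.
Combined cut positions: 30, 52, 63.
Circular molecule, 3 cuts → 3 fragments:
  31–52 → 22 bp
  53–63 → 11 bp
  64–117 then 1–30 → 54 + 30 = 84 bp
Sorted largest to smallest: 84, 22, 11 bp.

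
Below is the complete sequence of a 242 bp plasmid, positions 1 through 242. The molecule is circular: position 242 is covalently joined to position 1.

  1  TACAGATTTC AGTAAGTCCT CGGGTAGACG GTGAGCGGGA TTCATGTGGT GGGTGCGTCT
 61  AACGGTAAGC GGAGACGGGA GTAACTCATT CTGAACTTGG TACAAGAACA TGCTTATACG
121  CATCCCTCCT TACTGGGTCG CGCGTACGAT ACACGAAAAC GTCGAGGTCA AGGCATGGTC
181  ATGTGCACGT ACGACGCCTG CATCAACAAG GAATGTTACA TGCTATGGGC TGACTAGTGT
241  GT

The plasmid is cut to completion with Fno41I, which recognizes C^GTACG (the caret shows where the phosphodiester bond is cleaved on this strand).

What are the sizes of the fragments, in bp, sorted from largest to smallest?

197, 45 bp

Fno41I sites (CGTACG) start at positions 143, 188.
Fno41I cuts after the first base of each site, so after positions 143, 188.
Circular molecule, 2 cuts → 2 fragments:
  144–188 → 45 bp
  189–242 then 1–143 → 54 + 143 = 197 bp
Sorted largest to smallest: 197, 45 bp.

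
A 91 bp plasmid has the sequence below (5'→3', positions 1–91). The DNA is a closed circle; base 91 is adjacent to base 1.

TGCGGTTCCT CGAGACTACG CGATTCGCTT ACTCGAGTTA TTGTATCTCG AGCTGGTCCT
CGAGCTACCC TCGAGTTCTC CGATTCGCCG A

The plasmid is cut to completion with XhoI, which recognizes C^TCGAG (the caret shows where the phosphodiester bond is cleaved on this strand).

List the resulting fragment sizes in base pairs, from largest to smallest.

XhoI sites (CTCGAG) start at positions 9, 32, 47, 59, 70.
XhoI cuts after the first base of each site, so after positions 9, 32, 47, 59, 70.
Circular molecule, 5 cuts → 5 fragments:
  10–32 → 23 bp
  33–47 → 15 bp
  48–59 → 12 bp
  60–70 → 11 bp
  71–91 then 1–9 → 21 + 9 = 30 bp
Sorted largest to smallest: 30, 23, 15, 12, 11 bp.

30, 23, 15, 12, 11 bp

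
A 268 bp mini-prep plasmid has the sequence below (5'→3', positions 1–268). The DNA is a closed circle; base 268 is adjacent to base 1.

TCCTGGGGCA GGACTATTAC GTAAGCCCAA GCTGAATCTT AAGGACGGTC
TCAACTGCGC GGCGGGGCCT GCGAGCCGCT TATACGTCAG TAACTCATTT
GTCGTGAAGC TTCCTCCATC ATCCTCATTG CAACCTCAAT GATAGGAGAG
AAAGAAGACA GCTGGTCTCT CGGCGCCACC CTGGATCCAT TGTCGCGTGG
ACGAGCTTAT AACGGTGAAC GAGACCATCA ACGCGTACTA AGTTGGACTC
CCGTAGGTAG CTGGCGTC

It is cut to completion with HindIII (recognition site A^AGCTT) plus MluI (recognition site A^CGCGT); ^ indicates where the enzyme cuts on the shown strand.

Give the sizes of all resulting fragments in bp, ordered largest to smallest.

The HindIII site (AAGCTT) starts at position 107.
HindIII cuts after the first base of each site, so after position 107.
The MluI site (ACGCGT) starts at position 231.
MluI cuts after the first base of each site, so after position 231.
Combined cut positions: 107, 231.
Circular molecule, 2 cuts → 2 fragments:
  108–231 → 124 bp
  232–268 then 1–107 → 37 + 107 = 144 bp
Sorted largest to smallest: 144, 124 bp.

144, 124 bp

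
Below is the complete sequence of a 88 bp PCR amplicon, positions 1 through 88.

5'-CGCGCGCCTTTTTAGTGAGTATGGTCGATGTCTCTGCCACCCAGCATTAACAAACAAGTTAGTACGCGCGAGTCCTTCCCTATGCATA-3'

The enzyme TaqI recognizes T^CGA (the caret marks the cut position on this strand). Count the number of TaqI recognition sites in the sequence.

1

TCGA occurs starting at position 25.
TaqI cuts at 1 site.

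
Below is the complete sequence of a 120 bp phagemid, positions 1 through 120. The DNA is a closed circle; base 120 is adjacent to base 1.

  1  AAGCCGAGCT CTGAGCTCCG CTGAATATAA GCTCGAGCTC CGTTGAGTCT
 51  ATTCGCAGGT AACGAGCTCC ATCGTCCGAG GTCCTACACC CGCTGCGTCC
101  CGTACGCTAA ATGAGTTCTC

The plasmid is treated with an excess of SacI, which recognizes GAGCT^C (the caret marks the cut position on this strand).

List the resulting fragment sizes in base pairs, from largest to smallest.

SacI sites (GAGCTC) start at positions 6, 13, 35, 64.
SacI cuts after base 5 of each site (before the last base), so after positions 10, 17, 39, 68.
Circular molecule, 4 cuts → 4 fragments:
  11–17 → 7 bp
  18–39 → 22 bp
  40–68 → 29 bp
  69–120 then 1–10 → 52 + 10 = 62 bp
Sorted largest to smallest: 62, 29, 22, 7 bp.

62, 29, 22, 7 bp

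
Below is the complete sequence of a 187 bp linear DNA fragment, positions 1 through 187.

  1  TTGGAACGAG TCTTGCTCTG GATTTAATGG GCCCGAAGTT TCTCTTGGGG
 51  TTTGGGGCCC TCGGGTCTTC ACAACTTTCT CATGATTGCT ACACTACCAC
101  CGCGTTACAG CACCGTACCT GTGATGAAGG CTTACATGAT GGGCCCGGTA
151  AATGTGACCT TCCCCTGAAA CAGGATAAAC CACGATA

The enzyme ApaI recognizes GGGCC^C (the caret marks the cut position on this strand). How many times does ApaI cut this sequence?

GGGCCC occurs starting at positions 29, 55, 141.
ApaI cuts at 3 sites.

3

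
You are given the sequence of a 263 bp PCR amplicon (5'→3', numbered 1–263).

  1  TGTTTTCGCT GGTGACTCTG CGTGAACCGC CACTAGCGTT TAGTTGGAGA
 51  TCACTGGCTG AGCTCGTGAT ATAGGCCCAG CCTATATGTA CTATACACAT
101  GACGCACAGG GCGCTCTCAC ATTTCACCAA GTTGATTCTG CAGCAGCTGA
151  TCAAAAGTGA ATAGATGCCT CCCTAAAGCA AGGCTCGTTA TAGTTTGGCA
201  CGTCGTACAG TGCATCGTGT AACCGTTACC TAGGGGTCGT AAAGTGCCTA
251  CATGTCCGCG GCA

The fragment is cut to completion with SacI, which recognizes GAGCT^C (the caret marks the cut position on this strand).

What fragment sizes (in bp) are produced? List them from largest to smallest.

The SacI site (GAGCTC) starts at position 60.
SacI cuts after base 5 of each site (before the last base), so after position 64.
Linear molecule, 1 cut → 2 fragments:
  1–64 → 64 bp
  65–263 → 199 bp
Sorted largest to smallest: 199, 64 bp.

199, 64 bp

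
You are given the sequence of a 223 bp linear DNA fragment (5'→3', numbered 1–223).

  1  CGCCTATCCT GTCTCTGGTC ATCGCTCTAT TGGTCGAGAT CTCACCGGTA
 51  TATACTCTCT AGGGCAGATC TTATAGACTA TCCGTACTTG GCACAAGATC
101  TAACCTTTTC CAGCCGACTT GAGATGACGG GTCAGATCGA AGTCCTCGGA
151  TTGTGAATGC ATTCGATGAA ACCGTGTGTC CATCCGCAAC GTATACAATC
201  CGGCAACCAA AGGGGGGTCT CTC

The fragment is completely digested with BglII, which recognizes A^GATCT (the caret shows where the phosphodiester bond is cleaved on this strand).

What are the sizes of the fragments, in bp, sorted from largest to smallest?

BglII sites (AGATCT) start at positions 37, 66, 96.
BglII cuts after the first base of each site, so after positions 37, 66, 96.
Linear molecule, 3 cuts → 4 fragments:
  1–37 → 37 bp
  38–66 → 29 bp
  67–96 → 30 bp
  97–223 → 127 bp
Sorted largest to smallest: 127, 37, 30, 29 bp.

127, 37, 30, 29 bp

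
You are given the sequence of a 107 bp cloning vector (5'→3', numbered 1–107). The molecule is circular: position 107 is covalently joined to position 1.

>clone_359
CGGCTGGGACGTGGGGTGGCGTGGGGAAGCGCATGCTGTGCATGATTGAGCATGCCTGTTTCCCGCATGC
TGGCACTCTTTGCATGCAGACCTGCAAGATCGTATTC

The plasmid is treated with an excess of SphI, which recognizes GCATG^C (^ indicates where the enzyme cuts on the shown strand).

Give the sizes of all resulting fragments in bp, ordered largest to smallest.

56, 19, 17, 15 bp

SphI sites (GCATGC) start at positions 31, 50, 65, 82.
SphI cuts after base 5 of each site (before the last base), so after positions 35, 54, 69, 86.
Circular molecule, 4 cuts → 4 fragments:
  36–54 → 19 bp
  55–69 → 15 bp
  70–86 → 17 bp
  87–107 then 1–35 → 21 + 35 = 56 bp
Sorted largest to smallest: 56, 19, 17, 15 bp.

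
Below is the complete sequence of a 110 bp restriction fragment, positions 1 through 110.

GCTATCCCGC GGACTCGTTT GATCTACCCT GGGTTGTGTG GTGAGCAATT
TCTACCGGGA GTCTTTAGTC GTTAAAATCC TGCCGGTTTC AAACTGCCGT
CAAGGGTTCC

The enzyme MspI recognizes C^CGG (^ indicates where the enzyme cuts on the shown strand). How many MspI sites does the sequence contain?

2

CCGG occurs starting at positions 55, 83.
MspI cuts at 2 sites.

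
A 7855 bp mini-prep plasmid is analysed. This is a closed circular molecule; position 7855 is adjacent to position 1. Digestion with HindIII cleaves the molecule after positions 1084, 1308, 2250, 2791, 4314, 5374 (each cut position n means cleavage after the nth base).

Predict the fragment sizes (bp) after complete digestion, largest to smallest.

3565, 1523, 1060, 942, 541, 224 bp

Circular molecule, 6 cuts → 6 fragments:
  1308 − 1084 = 224 bp
  2250 − 1308 = 942 bp
  2791 − 2250 = 541 bp
  4314 − 2791 = 1523 bp
  5374 − 4314 = 1060 bp
  wrap: 7855 − 5374 + 1084 = 3565 bp
Sorted largest to smallest: 3565, 1523, 1060, 942, 541, 224 bp.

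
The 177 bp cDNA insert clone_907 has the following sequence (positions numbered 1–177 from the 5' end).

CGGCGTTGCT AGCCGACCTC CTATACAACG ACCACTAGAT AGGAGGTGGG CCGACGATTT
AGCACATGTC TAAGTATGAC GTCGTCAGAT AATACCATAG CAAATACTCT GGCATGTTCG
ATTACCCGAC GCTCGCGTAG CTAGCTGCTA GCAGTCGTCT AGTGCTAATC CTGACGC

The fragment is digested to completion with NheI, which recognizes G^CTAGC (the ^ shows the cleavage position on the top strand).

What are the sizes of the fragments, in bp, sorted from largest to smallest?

NheI sites (GCTAGC) start at positions 8, 140, 147.
NheI cuts after the first base of each site, so after positions 8, 140, 147.
Linear molecule, 3 cuts → 4 fragments:
  1–8 → 8 bp
  9–140 → 132 bp
  141–147 → 7 bp
  148–177 → 30 bp
Sorted largest to smallest: 132, 30, 8, 7 bp.

132, 30, 8, 7 bp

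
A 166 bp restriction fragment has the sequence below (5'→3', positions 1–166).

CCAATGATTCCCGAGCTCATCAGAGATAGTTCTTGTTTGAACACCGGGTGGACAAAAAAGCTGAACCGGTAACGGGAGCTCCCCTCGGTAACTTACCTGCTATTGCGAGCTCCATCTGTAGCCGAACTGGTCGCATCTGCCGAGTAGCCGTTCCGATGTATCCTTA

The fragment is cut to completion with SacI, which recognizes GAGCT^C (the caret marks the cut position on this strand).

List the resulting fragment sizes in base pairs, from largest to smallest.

63, 55, 31, 17 bp

SacI sites (GAGCTC) start at positions 13, 76, 107.
SacI cuts after base 5 of each site (before the last base), so after positions 17, 80, 111.
Linear molecule, 3 cuts → 4 fragments:
  1–17 → 17 bp
  18–80 → 63 bp
  81–111 → 31 bp
  112–166 → 55 bp
Sorted largest to smallest: 63, 55, 31, 17 bp.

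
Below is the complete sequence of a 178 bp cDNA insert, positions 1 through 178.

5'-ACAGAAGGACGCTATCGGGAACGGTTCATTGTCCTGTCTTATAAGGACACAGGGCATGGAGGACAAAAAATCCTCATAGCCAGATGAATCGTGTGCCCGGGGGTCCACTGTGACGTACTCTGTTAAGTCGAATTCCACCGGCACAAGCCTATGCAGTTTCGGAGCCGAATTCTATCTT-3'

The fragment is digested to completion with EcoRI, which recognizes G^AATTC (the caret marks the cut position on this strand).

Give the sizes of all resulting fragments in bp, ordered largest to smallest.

EcoRI sites (GAATTC) start at positions 130, 167.
EcoRI cuts after the first base of each site, so after positions 130, 167.
Linear molecule, 2 cuts → 3 fragments:
  1–130 → 130 bp
  131–167 → 37 bp
  168–178 → 11 bp
Sorted largest to smallest: 130, 37, 11 bp.

130, 37, 11 bp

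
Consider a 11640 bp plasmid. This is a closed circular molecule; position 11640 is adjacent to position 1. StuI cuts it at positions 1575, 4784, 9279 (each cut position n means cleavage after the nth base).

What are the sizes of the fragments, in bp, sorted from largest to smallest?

Circular molecule, 3 cuts → 3 fragments:
  4784 − 1575 = 3209 bp
  9279 − 4784 = 4495 bp
  wrap: 11640 − 9279 + 1575 = 3936 bp
Sorted largest to smallest: 4495, 3936, 3209 bp.

4495, 3936, 3209 bp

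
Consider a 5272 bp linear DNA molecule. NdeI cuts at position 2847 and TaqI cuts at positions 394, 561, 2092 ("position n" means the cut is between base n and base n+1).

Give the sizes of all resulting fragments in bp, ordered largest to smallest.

Combined cut positions (sorted): 394, 561, 2092, 2847.
Linear molecule, 4 cuts → 5 fragments:
  394 − 0 = 394 bp
  561 − 394 = 167 bp
  2092 − 561 = 1531 bp
  2847 − 2092 = 755 bp
  5272 − 2847 = 2425 bp
Sorted largest to smallest: 2425, 1531, 755, 394, 167 bp.

2425, 1531, 755, 394, 167 bp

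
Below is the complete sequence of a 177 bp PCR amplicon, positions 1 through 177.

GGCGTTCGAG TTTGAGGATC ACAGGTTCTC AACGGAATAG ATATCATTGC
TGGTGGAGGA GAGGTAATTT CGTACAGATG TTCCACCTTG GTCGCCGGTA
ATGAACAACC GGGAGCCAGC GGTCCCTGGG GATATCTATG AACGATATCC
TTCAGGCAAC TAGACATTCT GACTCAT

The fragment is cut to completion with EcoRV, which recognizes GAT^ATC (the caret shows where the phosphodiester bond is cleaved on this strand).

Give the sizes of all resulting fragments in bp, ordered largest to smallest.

EcoRV sites (GATATC) start at positions 40, 131, 144.
EcoRV cuts after base 3 of each site, so after positions 42, 133, 146.
Linear molecule, 3 cuts → 4 fragments:
  1–42 → 42 bp
  43–133 → 91 bp
  134–146 → 13 bp
  147–177 → 31 bp
Sorted largest to smallest: 91, 42, 31, 13 bp.

91, 42, 31, 13 bp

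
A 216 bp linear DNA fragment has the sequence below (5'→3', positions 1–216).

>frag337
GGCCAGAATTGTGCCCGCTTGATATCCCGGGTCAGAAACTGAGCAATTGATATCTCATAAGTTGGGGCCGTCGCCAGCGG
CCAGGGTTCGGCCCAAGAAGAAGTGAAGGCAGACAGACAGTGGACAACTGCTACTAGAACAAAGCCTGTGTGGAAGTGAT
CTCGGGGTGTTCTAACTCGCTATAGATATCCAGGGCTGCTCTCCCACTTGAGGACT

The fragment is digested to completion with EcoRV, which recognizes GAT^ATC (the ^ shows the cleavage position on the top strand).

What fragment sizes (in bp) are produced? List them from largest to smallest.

136, 29, 28, 23 bp

EcoRV sites (GATATC) start at positions 21, 49, 185.
EcoRV cuts after base 3 of each site, so after positions 23, 51, 187.
Linear molecule, 3 cuts → 4 fragments:
  1–23 → 23 bp
  24–51 → 28 bp
  52–187 → 136 bp
  188–216 → 29 bp
Sorted largest to smallest: 136, 29, 28, 23 bp.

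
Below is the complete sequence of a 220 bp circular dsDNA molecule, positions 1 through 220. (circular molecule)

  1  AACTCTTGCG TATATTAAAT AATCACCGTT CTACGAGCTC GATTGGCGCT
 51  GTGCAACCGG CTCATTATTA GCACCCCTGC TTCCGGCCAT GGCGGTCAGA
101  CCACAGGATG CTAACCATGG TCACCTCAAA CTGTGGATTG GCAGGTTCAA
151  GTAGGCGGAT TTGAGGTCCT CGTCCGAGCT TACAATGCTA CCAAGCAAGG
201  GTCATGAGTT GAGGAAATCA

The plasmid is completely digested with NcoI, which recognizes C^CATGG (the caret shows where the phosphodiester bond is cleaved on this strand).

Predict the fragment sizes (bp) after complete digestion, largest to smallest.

192, 28 bp

NcoI sites (CCATGG) start at positions 87, 115.
NcoI cuts after the first base of each site, so after positions 87, 115.
Circular molecule, 2 cuts → 2 fragments:
  88–115 → 28 bp
  116–220 then 1–87 → 105 + 87 = 192 bp
Sorted largest to smallest: 192, 28 bp.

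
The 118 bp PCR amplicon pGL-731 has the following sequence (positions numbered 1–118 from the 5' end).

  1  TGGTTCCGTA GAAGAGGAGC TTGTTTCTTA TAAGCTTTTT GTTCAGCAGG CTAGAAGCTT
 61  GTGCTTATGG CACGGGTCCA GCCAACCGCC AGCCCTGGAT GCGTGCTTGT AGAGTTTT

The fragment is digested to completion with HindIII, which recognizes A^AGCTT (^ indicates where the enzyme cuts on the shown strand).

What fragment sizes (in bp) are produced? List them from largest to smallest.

63, 32, 23 bp

HindIII sites (AAGCTT) start at positions 32, 55.
HindIII cuts after the first base of each site, so after positions 32, 55.
Linear molecule, 2 cuts → 3 fragments:
  1–32 → 32 bp
  33–55 → 23 bp
  56–118 → 63 bp
Sorted largest to smallest: 63, 32, 23 bp.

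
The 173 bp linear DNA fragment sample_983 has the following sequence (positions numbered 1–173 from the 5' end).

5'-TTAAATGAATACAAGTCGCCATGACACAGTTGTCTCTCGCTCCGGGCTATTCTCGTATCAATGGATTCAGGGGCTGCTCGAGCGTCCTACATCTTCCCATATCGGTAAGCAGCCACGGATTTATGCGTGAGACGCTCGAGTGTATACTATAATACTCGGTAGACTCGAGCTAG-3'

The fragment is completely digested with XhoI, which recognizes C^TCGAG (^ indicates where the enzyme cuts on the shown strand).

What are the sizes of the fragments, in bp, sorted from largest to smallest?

XhoI sites (CTCGAG) start at positions 77, 135, 164.
XhoI cuts after the first base of each site, so after positions 77, 135, 164.
Linear molecule, 3 cuts → 4 fragments:
  1–77 → 77 bp
  78–135 → 58 bp
  136–164 → 29 bp
  165–173 → 9 bp
Sorted largest to smallest: 77, 58, 29, 9 bp.

77, 58, 29, 9 bp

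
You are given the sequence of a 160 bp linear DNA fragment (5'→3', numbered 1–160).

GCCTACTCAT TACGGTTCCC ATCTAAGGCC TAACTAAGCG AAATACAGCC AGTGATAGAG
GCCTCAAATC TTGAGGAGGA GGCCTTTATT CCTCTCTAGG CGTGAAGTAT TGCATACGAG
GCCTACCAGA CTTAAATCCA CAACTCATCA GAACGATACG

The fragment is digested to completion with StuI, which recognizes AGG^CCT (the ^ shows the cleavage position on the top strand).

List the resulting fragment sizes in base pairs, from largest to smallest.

39, 39, 33, 28, 21 bp

StuI sites (AGGCCT) start at positions 26, 59, 80, 119.
StuI cuts after base 3 of each site, so after positions 28, 61, 82, 121.
Linear molecule, 4 cuts → 5 fragments:
  1–28 → 28 bp
  29–61 → 33 bp
  62–82 → 21 bp
  83–121 → 39 bp
  122–160 → 39 bp
Sorted largest to smallest: 39, 39, 33, 28, 21 bp.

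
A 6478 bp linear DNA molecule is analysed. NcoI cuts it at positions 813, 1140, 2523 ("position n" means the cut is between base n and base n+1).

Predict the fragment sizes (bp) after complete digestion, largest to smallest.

Linear molecule, 3 cuts → 4 fragments:
  813 − 0 = 813 bp
  1140 − 813 = 327 bp
  2523 − 1140 = 1383 bp
  6478 − 2523 = 3955 bp
Sorted largest to smallest: 3955, 1383, 813, 327 bp.

3955, 1383, 813, 327 bp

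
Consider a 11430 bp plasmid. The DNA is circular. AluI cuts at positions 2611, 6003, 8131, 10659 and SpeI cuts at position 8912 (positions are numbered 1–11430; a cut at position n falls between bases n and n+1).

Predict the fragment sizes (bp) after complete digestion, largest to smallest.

Combined cut positions (sorted): 2611, 6003, 8131, 8912, 10659.
Circular molecule, 5 cuts → 5 fragments:
  6003 − 2611 = 3392 bp
  8131 − 6003 = 2128 bp
  8912 − 8131 = 781 bp
  10659 − 8912 = 1747 bp
  wrap: 11430 − 10659 + 2611 = 3382 bp
Sorted largest to smallest: 3392, 3382, 2128, 1747, 781 bp.

3392, 3382, 2128, 1747, 781 bp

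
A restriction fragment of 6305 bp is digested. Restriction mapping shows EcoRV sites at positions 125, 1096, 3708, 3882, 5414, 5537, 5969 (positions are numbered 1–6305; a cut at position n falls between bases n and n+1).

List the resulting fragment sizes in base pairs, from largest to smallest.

2612, 1532, 971, 432, 336, 174, 125, 123 bp

Linear molecule, 7 cuts → 8 fragments:
  125 − 0 = 125 bp
  1096 − 125 = 971 bp
  3708 − 1096 = 2612 bp
  3882 − 3708 = 174 bp
  5414 − 3882 = 1532 bp
  5537 − 5414 = 123 bp
  5969 − 5537 = 432 bp
  6305 − 5969 = 336 bp
Sorted largest to smallest: 2612, 1532, 971, 432, 336, 174, 125, 123 bp.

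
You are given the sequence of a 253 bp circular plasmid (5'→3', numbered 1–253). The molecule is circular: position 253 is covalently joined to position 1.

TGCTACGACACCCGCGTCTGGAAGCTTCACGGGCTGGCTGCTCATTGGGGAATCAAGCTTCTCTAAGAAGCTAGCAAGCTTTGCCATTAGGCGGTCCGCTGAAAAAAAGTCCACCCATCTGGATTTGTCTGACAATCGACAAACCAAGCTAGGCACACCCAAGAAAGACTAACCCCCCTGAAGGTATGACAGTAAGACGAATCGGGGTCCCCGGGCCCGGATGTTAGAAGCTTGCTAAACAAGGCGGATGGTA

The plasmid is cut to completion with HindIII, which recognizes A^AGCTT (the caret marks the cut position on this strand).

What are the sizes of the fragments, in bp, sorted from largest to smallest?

HindIII sites (AAGCTT) start at positions 22, 55, 76, 228.
HindIII cuts after the first base of each site, so after positions 22, 55, 76, 228.
Circular molecule, 4 cuts → 4 fragments:
  23–55 → 33 bp
  56–76 → 21 bp
  77–228 → 152 bp
  229–253 then 1–22 → 25 + 22 = 47 bp
Sorted largest to smallest: 152, 47, 33, 21 bp.

152, 47, 33, 21 bp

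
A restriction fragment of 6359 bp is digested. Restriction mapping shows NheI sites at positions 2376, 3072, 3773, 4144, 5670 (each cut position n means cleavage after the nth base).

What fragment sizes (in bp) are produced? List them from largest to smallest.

Linear molecule, 5 cuts → 6 fragments:
  2376 − 0 = 2376 bp
  3072 − 2376 = 696 bp
  3773 − 3072 = 701 bp
  4144 − 3773 = 371 bp
  5670 − 4144 = 1526 bp
  6359 − 5670 = 689 bp
Sorted largest to smallest: 2376, 1526, 701, 696, 689, 371 bp.

2376, 1526, 701, 696, 689, 371 bp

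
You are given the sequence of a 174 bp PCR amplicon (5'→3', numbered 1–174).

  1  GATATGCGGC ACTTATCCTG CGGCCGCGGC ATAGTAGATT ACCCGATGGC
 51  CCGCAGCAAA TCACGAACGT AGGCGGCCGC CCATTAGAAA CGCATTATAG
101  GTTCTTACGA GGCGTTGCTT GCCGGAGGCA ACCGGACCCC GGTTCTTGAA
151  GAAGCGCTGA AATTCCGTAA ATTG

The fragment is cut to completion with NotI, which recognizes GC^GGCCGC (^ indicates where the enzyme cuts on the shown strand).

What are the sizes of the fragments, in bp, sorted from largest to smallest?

100, 53, 21 bp

NotI sites (GCGGCCGC) start at positions 20, 73.
NotI cuts after base 2 of each site, so after positions 21, 74.
Linear molecule, 2 cuts → 3 fragments:
  1–21 → 21 bp
  22–74 → 53 bp
  75–174 → 100 bp
Sorted largest to smallest: 100, 53, 21 bp.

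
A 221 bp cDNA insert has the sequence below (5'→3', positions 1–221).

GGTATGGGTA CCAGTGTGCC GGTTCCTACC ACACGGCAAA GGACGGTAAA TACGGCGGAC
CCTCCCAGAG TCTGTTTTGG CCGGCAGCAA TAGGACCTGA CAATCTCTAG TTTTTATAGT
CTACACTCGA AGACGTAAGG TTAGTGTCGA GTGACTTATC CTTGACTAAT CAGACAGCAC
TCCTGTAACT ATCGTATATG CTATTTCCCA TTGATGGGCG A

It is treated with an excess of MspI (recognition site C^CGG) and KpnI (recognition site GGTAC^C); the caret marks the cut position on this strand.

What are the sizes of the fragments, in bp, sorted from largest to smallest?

140, 62, 11, 8 bp

MspI sites (CCGG) start at positions 19, 81.
MspI cuts after the first base of each site, so after positions 19, 81.
The KpnI site (GGTACC) starts at position 7.
KpnI cuts after base 5 of each site (before the last base), so after position 11.
Combined cut positions: 11, 19, 81.
Linear molecule, 3 cuts → 4 fragments:
  1–11 → 11 bp
  12–19 → 8 bp
  20–81 → 62 bp
  82–221 → 140 bp
Sorted largest to smallest: 140, 62, 11, 8 bp.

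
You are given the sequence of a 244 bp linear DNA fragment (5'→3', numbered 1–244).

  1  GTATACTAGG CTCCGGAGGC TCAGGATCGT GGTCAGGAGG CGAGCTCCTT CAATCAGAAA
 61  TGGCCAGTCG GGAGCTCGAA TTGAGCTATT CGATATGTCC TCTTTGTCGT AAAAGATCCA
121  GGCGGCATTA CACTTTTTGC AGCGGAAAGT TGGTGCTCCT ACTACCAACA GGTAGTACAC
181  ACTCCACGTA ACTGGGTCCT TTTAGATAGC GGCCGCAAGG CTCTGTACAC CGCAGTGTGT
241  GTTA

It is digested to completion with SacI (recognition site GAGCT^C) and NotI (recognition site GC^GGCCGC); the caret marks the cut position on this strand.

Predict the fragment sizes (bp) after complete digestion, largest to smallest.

SacI sites (GAGCTC) start at positions 42, 72.
SacI cuts after base 5 of each site (before the last base), so after positions 46, 76.
The NotI site (GCGGCCGC) starts at position 209.
NotI cuts after base 2 of each site, so after position 210.
Combined cut positions: 46, 76, 210.
Linear molecule, 3 cuts → 4 fragments:
  1–46 → 46 bp
  47–76 → 30 bp
  77–210 → 134 bp
  211–244 → 34 bp
Sorted largest to smallest: 134, 46, 34, 30 bp.

134, 46, 34, 30 bp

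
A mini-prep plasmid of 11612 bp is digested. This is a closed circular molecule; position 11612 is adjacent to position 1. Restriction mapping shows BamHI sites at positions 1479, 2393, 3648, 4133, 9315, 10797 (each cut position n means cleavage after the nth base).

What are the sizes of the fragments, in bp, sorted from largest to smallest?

5182, 2294, 1482, 1255, 914, 485 bp

Circular molecule, 6 cuts → 6 fragments:
  2393 − 1479 = 914 bp
  3648 − 2393 = 1255 bp
  4133 − 3648 = 485 bp
  9315 − 4133 = 5182 bp
  10797 − 9315 = 1482 bp
  wrap: 11612 − 10797 + 1479 = 2294 bp
Sorted largest to smallest: 5182, 2294, 1482, 1255, 914, 485 bp.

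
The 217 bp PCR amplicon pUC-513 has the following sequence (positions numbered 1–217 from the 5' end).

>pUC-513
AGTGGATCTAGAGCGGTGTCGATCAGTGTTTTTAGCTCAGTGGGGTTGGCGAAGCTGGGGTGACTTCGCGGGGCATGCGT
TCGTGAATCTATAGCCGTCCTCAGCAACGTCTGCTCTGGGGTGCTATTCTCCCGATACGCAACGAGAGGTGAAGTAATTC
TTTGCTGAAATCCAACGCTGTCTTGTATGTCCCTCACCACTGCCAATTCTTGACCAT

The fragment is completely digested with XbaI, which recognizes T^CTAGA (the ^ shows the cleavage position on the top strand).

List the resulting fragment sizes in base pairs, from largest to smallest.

The XbaI site (TCTAGA) starts at position 7.
XbaI cuts after the first base of each site, so after position 7.
Linear molecule, 1 cut → 2 fragments:
  1–7 → 7 bp
  8–217 → 210 bp
Sorted largest to smallest: 210, 7 bp.

210, 7 bp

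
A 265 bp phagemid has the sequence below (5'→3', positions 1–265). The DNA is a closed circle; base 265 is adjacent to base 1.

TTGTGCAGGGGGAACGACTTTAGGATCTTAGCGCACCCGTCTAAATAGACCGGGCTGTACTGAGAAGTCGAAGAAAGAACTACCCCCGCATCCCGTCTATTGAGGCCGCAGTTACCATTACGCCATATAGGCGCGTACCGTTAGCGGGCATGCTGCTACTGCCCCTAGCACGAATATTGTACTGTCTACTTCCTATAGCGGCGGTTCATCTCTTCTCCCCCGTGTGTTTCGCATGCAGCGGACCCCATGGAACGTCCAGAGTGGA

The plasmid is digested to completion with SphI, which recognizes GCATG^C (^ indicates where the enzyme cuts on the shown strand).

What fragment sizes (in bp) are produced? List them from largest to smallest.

182, 83 bp

SphI sites (GCATGC) start at positions 148, 231.
SphI cuts after base 5 of each site (before the last base), so after positions 152, 235.
Circular molecule, 2 cuts → 2 fragments:
  153–235 → 83 bp
  236–265 then 1–152 → 30 + 152 = 182 bp
Sorted largest to smallest: 182, 83 bp.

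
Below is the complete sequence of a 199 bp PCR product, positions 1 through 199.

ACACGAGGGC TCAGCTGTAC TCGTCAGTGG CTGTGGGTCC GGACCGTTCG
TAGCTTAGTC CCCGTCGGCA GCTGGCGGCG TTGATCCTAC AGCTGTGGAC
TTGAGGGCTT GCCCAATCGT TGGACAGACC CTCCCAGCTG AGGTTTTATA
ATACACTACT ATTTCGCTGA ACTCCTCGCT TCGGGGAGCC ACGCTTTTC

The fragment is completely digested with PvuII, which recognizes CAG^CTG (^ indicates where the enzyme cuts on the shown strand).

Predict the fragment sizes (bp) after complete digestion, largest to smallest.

PvuII sites (CAGCTG) start at positions 12, 69, 90, 135.
PvuII cuts after base 3 of each site, so after positions 14, 71, 92, 137.
Linear molecule, 4 cuts → 5 fragments:
  1–14 → 14 bp
  15–71 → 57 bp
  72–92 → 21 bp
  93–137 → 45 bp
  138–199 → 62 bp
Sorted largest to smallest: 62, 57, 45, 21, 14 bp.

62, 57, 45, 21, 14 bp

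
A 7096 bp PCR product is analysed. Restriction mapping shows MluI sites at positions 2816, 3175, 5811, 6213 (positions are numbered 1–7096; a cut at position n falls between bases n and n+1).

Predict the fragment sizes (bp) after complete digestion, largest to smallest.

Linear molecule, 4 cuts → 5 fragments:
  2816 − 0 = 2816 bp
  3175 − 2816 = 359 bp
  5811 − 3175 = 2636 bp
  6213 − 5811 = 402 bp
  7096 − 6213 = 883 bp
Sorted largest to smallest: 2816, 2636, 883, 402, 359 bp.

2816, 2636, 883, 402, 359 bp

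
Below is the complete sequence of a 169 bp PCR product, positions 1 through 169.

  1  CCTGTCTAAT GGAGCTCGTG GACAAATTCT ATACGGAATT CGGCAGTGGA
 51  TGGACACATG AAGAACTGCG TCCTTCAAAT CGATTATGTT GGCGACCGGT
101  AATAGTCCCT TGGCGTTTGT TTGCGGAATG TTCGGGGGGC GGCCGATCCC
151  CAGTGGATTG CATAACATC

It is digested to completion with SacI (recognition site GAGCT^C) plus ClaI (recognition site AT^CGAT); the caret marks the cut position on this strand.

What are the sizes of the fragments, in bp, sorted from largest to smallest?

89, 64, 16 bp

The SacI site (GAGCTC) starts at position 12.
SacI cuts after base 5 of each site (before the last base), so after position 16.
The ClaI site (ATCGAT) starts at position 79.
ClaI cuts after base 2 of each site, so after position 80.
Combined cut positions: 16, 80.
Linear molecule, 2 cuts → 3 fragments:
  1–16 → 16 bp
  17–80 → 64 bp
  81–169 → 89 bp
Sorted largest to smallest: 89, 64, 16 bp.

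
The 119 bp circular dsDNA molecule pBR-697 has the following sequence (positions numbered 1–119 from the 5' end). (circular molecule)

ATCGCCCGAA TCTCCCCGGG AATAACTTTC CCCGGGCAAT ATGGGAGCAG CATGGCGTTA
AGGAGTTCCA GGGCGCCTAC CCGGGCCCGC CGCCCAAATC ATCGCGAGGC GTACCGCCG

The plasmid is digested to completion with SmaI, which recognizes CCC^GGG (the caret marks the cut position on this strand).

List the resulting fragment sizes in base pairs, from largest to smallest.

54, 49, 16 bp

SmaI sites (CCCGGG) start at positions 15, 31, 80.
SmaI cuts after base 3 of each site, so after positions 17, 33, 82.
Circular molecule, 3 cuts → 3 fragments:
  18–33 → 16 bp
  34–82 → 49 bp
  83–119 then 1–17 → 37 + 17 = 54 bp
Sorted largest to smallest: 54, 49, 16 bp.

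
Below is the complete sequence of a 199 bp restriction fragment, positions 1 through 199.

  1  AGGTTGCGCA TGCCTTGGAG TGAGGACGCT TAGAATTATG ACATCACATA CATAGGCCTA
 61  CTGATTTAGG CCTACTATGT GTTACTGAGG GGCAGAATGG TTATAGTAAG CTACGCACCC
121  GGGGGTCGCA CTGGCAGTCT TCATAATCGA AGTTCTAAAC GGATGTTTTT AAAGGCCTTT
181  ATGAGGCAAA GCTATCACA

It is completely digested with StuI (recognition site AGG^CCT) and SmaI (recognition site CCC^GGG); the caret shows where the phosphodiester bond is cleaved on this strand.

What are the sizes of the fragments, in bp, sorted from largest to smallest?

56, 55, 50, 24, 14 bp

StuI sites (AGGCCT) start at positions 54, 68, 173.
StuI cuts after base 3 of each site, so after positions 56, 70, 175.
The SmaI site (CCCGGG) starts at position 118.
SmaI cuts after base 3 of each site, so after position 120.
Combined cut positions: 56, 70, 120, 175.
Linear molecule, 4 cuts → 5 fragments:
  1–56 → 56 bp
  57–70 → 14 bp
  71–120 → 50 bp
  121–175 → 55 bp
  176–199 → 24 bp
Sorted largest to smallest: 56, 55, 50, 24, 14 bp.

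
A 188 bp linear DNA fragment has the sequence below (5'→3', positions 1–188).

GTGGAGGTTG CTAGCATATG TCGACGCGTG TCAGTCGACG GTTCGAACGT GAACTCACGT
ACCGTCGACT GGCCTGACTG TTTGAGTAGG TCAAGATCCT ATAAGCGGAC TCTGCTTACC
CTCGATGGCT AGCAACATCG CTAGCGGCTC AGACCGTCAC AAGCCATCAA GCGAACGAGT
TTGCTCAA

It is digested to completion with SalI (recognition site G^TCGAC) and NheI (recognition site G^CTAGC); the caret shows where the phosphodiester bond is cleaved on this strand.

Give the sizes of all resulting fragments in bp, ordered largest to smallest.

64, 48, 30, 14, 12, 10, 10 bp

SalI sites (GTCGAC) start at positions 20, 34, 64.
SalI cuts after the first base of each site, so after positions 20, 34, 64.
NheI sites (GCTAGC) start at positions 10, 128, 140.
NheI cuts after the first base of each site, so after positions 10, 128, 140.
Combined cut positions: 10, 20, 34, 64, 128, 140.
Linear molecule, 6 cuts → 7 fragments:
  1–10 → 10 bp
  11–20 → 10 bp
  21–34 → 14 bp
  35–64 → 30 bp
  65–128 → 64 bp
  129–140 → 12 bp
  141–188 → 48 bp
Sorted largest to smallest: 64, 48, 30, 14, 12, 10, 10 bp.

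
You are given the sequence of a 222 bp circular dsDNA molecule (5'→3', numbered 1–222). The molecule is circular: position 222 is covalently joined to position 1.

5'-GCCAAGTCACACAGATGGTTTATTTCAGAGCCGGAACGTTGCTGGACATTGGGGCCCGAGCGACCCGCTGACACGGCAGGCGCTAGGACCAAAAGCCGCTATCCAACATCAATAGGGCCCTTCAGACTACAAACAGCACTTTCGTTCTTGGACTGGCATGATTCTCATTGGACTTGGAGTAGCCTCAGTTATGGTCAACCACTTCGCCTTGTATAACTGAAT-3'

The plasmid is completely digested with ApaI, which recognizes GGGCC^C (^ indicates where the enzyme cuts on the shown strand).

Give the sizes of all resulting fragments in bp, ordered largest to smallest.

159, 63 bp

ApaI sites (GGGCCC) start at positions 52, 115.
ApaI cuts after base 5 of each site (before the last base), so after positions 56, 119.
Circular molecule, 2 cuts → 2 fragments:
  57–119 → 63 bp
  120–222 then 1–56 → 103 + 56 = 159 bp
Sorted largest to smallest: 159, 63 bp.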